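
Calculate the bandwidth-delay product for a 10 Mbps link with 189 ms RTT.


BDP = bandwidth * RTT
= 10 Mbps * 189 ms
= 10 * 1e6 * 189 / 1000 bits
= 1890000 bits
= 236250 bytes
= 230.7129 KB
BDP = 1890000 bits (236250 bytes)


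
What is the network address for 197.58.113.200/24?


IP:   11000101.00111010.01110001.11001000
Mask: 11111111.11111111.11111111.00000000
AND operation:
Net:  11000101.00111010.01110001.00000000
Network: 197.58.113.0/24


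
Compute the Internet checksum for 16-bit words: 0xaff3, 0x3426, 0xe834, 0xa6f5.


Sum all words (with carry folding):
+ 0xaff3 = 0xaff3
+ 0x3426 = 0xe419
+ 0xe834 = 0xcc4e
+ 0xa6f5 = 0x7344
One's complement: ~0x7344
Checksum = 0x8cbb


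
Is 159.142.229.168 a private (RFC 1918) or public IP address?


RFC 1918 private ranges:
  10.0.0.0/8 (10.0.0.0 - 10.255.255.255)
  172.16.0.0/12 (172.16.0.0 - 172.31.255.255)
  192.168.0.0/16 (192.168.0.0 - 192.168.255.255)
Public (not in any RFC 1918 range)


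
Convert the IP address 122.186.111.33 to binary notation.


122 = 01111010
186 = 10111010
111 = 01101111
33 = 00100001
Binary: 01111010.10111010.01101111.00100001


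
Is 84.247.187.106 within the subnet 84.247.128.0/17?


Subnet network: 84.247.128.0
Test IP AND mask: 84.247.128.0
Yes, 84.247.187.106 is in 84.247.128.0/17


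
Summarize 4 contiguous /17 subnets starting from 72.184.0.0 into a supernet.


Original prefix: /17
Number of subnets: 4 = 2^2
New prefix = 17 - 2 = 15
Supernet: 72.184.0.0/15


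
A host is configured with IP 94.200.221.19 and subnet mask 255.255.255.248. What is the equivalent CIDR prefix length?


Binary: 11111111.11111111.11111111.11111000
Count leading 1s
Prefix: /29


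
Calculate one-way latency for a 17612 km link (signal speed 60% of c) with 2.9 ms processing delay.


Speed = 0.6 * 3e5 km/s = 180000 km/s
Propagation delay = 17612 / 180000 = 0.0978 s = 97.8444 ms
Processing delay = 2.9 ms
Total one-way latency = 100.7444 ms


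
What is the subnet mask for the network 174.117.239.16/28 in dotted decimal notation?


/28 means 28 network bits, 4 host bits
Binary: 11111111111111111111111111110000
Mask: 255.255.255.240


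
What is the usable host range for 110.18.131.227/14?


Network: 110.16.0.0
Broadcast: 110.19.255.255
First usable = network + 1
Last usable = broadcast - 1
Range: 110.16.0.1 to 110.19.255.254


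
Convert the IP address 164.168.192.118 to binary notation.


164 = 10100100
168 = 10101000
192 = 11000000
118 = 01110110
Binary: 10100100.10101000.11000000.01110110


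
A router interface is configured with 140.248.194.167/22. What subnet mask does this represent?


/22 means 22 network bits, 10 host bits
Binary: 11111111111111111111110000000000
Mask: 255.255.252.0


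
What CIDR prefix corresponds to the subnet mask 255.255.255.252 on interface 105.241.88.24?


Binary: 11111111.11111111.11111111.11111100
Count leading 1s
Prefix: /30


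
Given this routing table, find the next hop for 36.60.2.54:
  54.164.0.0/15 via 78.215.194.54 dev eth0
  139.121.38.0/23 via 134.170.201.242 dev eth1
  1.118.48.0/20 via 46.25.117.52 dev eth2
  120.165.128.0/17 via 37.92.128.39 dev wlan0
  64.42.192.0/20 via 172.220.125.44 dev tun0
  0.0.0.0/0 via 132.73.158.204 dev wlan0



Longest prefix match for 36.60.2.54:
  /15 54.164.0.0: no
  /23 139.121.38.0: no
  /20 1.118.48.0: no
  /17 120.165.128.0: no
  /20 64.42.192.0: no
  /0 0.0.0.0: MATCH
Selected: next-hop 132.73.158.204 via wlan0 (matched /0)


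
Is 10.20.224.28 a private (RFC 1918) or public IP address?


RFC 1918 private ranges:
  10.0.0.0/8 (10.0.0.0 - 10.255.255.255)
  172.16.0.0/12 (172.16.0.0 - 172.31.255.255)
  192.168.0.0/16 (192.168.0.0 - 192.168.255.255)
Private (in 10.0.0.0/8)


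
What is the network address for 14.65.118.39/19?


IP:   00001110.01000001.01110110.00100111
Mask: 11111111.11111111.11100000.00000000
AND operation:
Net:  00001110.01000001.01100000.00000000
Network: 14.65.96.0/19


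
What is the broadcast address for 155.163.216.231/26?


Network: 155.163.216.192/26
Host bits = 6
Set all host bits to 1:
Broadcast: 155.163.216.255


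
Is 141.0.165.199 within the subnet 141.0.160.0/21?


Subnet network: 141.0.160.0
Test IP AND mask: 141.0.160.0
Yes, 141.0.165.199 is in 141.0.160.0/21


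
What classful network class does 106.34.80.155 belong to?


First octet: 106
Binary: 01101010
0xxxxxxx -> Class A (1-126)
Class A, default mask 255.0.0.0 (/8)


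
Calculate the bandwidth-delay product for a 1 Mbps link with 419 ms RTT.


BDP = bandwidth * RTT
= 1 Mbps * 419 ms
= 1 * 1e6 * 419 / 1000 bits
= 419000 bits
= 52375 bytes
= 51.1475 KB
BDP = 419000 bits (52375 bytes)


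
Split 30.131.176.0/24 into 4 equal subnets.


New prefix = 24 + 2 = 26
Each subnet has 64 addresses
  30.131.176.0/26
  30.131.176.64/26
  30.131.176.128/26
  30.131.176.192/26
Subnets: 30.131.176.0/26, 30.131.176.64/26, 30.131.176.128/26, 30.131.176.192/26


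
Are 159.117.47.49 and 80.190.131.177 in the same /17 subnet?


Mask: 255.255.128.0
159.117.47.49 AND mask = 159.117.0.0
80.190.131.177 AND mask = 80.190.128.0
No, different subnets (159.117.0.0 vs 80.190.128.0)


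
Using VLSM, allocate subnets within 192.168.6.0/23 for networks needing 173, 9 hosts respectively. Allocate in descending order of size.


173 hosts -> /24 (254 usable): 192.168.6.0/24
9 hosts -> /28 (14 usable): 192.168.7.0/28
Allocation: 192.168.6.0/24 (173 hosts, 254 usable); 192.168.7.0/28 (9 hosts, 14 usable)


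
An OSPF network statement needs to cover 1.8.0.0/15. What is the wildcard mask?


Subnet mask: 255.254.0.0
Wildcard = 255.255.255.255 - subnet mask
255 - 255 = 0
255 - 254 = 1
255 - 0 = 255
255 - 0 = 255
Wildcard: 0.1.255.255


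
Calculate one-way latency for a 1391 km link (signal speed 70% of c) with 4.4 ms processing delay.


Speed = 0.7 * 3e5 km/s = 210000 km/s
Propagation delay = 1391 / 210000 = 0.0066 s = 6.6238 ms
Processing delay = 4.4 ms
Total one-way latency = 11.0238 ms


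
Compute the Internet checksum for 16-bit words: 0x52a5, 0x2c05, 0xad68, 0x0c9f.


Sum all words (with carry folding):
+ 0x52a5 = 0x52a5
+ 0x2c05 = 0x7eaa
+ 0xad68 = 0x2c13
+ 0x0c9f = 0x38b2
One's complement: ~0x38b2
Checksum = 0xc74d


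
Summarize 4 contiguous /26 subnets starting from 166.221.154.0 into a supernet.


Original prefix: /26
Number of subnets: 4 = 2^2
New prefix = 26 - 2 = 24
Supernet: 166.221.154.0/24


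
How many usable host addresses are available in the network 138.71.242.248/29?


Host bits = 32 - 29 = 3
Total addresses = 2^3 = 8
Usable = total - 2 (network and broadcast)
Usable hosts: 6


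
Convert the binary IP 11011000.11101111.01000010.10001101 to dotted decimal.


11011000 = 216
11101111 = 239
01000010 = 66
10001101 = 141
IP: 216.239.66.141


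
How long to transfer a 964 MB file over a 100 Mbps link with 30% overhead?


Effective throughput = 100 * (1 - 30/100) = 70 Mbps
File size in Mb = 964 * 8 = 7712 Mb
Time = 7712 / 70
Time = 110.1714 seconds


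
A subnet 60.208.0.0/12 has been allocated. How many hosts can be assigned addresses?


Host bits = 32 - 12 = 20
Total addresses = 2^20 = 1048576
Usable = total - 2 (network and broadcast)
Usable hosts: 1048574


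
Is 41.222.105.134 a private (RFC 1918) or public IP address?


RFC 1918 private ranges:
  10.0.0.0/8 (10.0.0.0 - 10.255.255.255)
  172.16.0.0/12 (172.16.0.0 - 172.31.255.255)
  192.168.0.0/16 (192.168.0.0 - 192.168.255.255)
Public (not in any RFC 1918 range)


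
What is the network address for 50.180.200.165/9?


IP:   00110010.10110100.11001000.10100101
Mask: 11111111.10000000.00000000.00000000
AND operation:
Net:  00110010.10000000.00000000.00000000
Network: 50.128.0.0/9


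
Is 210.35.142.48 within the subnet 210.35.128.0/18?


Subnet network: 210.35.128.0
Test IP AND mask: 210.35.128.0
Yes, 210.35.142.48 is in 210.35.128.0/18


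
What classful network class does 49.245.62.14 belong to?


First octet: 49
Binary: 00110001
0xxxxxxx -> Class A (1-126)
Class A, default mask 255.0.0.0 (/8)


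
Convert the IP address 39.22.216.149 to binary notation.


39 = 00100111
22 = 00010110
216 = 11011000
149 = 10010101
Binary: 00100111.00010110.11011000.10010101


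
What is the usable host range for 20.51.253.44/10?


Network: 20.0.0.0
Broadcast: 20.63.255.255
First usable = network + 1
Last usable = broadcast - 1
Range: 20.0.0.1 to 20.63.255.254


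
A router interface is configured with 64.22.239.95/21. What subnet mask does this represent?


/21 means 21 network bits, 11 host bits
Binary: 11111111111111111111100000000000
Mask: 255.255.248.0


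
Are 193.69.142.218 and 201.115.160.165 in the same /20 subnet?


Mask: 255.255.240.0
193.69.142.218 AND mask = 193.69.128.0
201.115.160.165 AND mask = 201.115.160.0
No, different subnets (193.69.128.0 vs 201.115.160.0)


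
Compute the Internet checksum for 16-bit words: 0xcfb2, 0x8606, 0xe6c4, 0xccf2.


Sum all words (with carry folding):
+ 0xcfb2 = 0xcfb2
+ 0x8606 = 0x55b9
+ 0xe6c4 = 0x3c7e
+ 0xccf2 = 0x0971
One's complement: ~0x0971
Checksum = 0xf68e


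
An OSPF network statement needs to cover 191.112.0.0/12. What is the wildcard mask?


Subnet mask: 255.240.0.0
Wildcard = 255.255.255.255 - subnet mask
255 - 255 = 0
255 - 240 = 15
255 - 0 = 255
255 - 0 = 255
Wildcard: 0.15.255.255


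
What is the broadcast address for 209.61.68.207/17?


Network: 209.61.0.0/17
Host bits = 15
Set all host bits to 1:
Broadcast: 209.61.127.255


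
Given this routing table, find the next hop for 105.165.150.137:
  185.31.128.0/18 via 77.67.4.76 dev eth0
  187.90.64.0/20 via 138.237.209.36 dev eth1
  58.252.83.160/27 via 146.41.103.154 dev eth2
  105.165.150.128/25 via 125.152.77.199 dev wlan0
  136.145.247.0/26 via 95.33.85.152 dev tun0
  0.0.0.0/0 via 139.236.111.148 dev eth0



Longest prefix match for 105.165.150.137:
  /18 185.31.128.0: no
  /20 187.90.64.0: no
  /27 58.252.83.160: no
  /25 105.165.150.128: MATCH
  /26 136.145.247.0: no
  /0 0.0.0.0: MATCH
Selected: next-hop 125.152.77.199 via wlan0 (matched /25)


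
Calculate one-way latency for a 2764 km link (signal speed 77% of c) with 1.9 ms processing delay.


Speed = 0.77 * 3e5 km/s = 231000 km/s
Propagation delay = 2764 / 231000 = 0.012 s = 11.9654 ms
Processing delay = 1.9 ms
Total one-way latency = 13.8654 ms


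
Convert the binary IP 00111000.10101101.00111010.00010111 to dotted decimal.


00111000 = 56
10101101 = 173
00111010 = 58
00010111 = 23
IP: 56.173.58.23


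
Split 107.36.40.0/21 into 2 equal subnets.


New prefix = 21 + 1 = 22
Each subnet has 1024 addresses
  107.36.40.0/22
  107.36.44.0/22
Subnets: 107.36.40.0/22, 107.36.44.0/22


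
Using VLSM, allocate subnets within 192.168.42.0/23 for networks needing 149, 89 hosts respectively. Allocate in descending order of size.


149 hosts -> /24 (254 usable): 192.168.42.0/24
89 hosts -> /25 (126 usable): 192.168.43.0/25
Allocation: 192.168.42.0/24 (149 hosts, 254 usable); 192.168.43.0/25 (89 hosts, 126 usable)


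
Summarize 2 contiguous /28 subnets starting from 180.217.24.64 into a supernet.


Original prefix: /28
Number of subnets: 2 = 2^1
New prefix = 28 - 1 = 27
Supernet: 180.217.24.64/27


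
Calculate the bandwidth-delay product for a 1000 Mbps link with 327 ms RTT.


BDP = bandwidth * RTT
= 1000 Mbps * 327 ms
= 1000 * 1e6 * 327 / 1000 bits
= 327000000 bits
= 40875000 bytes
= 39916.9922 KB
BDP = 327000000 bits (40875000 bytes)


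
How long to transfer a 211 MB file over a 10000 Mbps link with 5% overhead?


Effective throughput = 10000 * (1 - 5/100) = 9500 Mbps
File size in Mb = 211 * 8 = 1688 Mb
Time = 1688 / 9500
Time = 0.1777 seconds


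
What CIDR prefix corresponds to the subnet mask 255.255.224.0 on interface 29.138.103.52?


Binary: 11111111.11111111.11100000.00000000
Count leading 1s
Prefix: /19


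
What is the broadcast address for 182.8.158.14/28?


Network: 182.8.158.0/28
Host bits = 4
Set all host bits to 1:
Broadcast: 182.8.158.15


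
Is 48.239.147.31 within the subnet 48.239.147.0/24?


Subnet network: 48.239.147.0
Test IP AND mask: 48.239.147.0
Yes, 48.239.147.31 is in 48.239.147.0/24


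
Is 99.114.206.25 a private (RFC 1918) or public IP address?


RFC 1918 private ranges:
  10.0.0.0/8 (10.0.0.0 - 10.255.255.255)
  172.16.0.0/12 (172.16.0.0 - 172.31.255.255)
  192.168.0.0/16 (192.168.0.0 - 192.168.255.255)
Public (not in any RFC 1918 range)


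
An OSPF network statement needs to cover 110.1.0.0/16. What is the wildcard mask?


Subnet mask: 255.255.0.0
Wildcard = 255.255.255.255 - subnet mask
255 - 255 = 0
255 - 255 = 0
255 - 0 = 255
255 - 0 = 255
Wildcard: 0.0.255.255


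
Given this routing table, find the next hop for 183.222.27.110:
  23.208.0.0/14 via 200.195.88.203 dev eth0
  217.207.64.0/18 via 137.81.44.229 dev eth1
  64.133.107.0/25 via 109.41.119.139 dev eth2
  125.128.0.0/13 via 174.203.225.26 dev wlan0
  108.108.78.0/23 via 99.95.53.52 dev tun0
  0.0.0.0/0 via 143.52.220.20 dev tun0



Longest prefix match for 183.222.27.110:
  /14 23.208.0.0: no
  /18 217.207.64.0: no
  /25 64.133.107.0: no
  /13 125.128.0.0: no
  /23 108.108.78.0: no
  /0 0.0.0.0: MATCH
Selected: next-hop 143.52.220.20 via tun0 (matched /0)


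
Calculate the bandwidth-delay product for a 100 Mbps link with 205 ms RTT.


BDP = bandwidth * RTT
= 100 Mbps * 205 ms
= 100 * 1e6 * 205 / 1000 bits
= 20500000 bits
= 2562500 bytes
= 2502.4414 KB
BDP = 20500000 bits (2562500 bytes)


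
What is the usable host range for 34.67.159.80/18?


Network: 34.67.128.0
Broadcast: 34.67.191.255
First usable = network + 1
Last usable = broadcast - 1
Range: 34.67.128.1 to 34.67.191.254


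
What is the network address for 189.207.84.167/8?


IP:   10111101.11001111.01010100.10100111
Mask: 11111111.00000000.00000000.00000000
AND operation:
Net:  10111101.00000000.00000000.00000000
Network: 189.0.0.0/8


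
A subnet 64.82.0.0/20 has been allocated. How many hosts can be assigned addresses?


Host bits = 32 - 20 = 12
Total addresses = 2^12 = 4096
Usable = total - 2 (network and broadcast)
Usable hosts: 4094


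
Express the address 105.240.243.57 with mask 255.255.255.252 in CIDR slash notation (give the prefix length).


Binary: 11111111.11111111.11111111.11111100
Count leading 1s
Prefix: /30


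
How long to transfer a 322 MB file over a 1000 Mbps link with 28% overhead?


Effective throughput = 1000 * (1 - 28/100) = 720 Mbps
File size in Mb = 322 * 8 = 2576 Mb
Time = 2576 / 720
Time = 3.5778 seconds


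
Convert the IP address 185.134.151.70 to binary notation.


185 = 10111001
134 = 10000110
151 = 10010111
70 = 01000110
Binary: 10111001.10000110.10010111.01000110


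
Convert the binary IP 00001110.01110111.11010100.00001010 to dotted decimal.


00001110 = 14
01110111 = 119
11010100 = 212
00001010 = 10
IP: 14.119.212.10


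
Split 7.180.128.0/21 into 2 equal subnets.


New prefix = 21 + 1 = 22
Each subnet has 1024 addresses
  7.180.128.0/22
  7.180.132.0/22
Subnets: 7.180.128.0/22, 7.180.132.0/22


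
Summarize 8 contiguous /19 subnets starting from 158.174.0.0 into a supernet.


Original prefix: /19
Number of subnets: 8 = 2^3
New prefix = 19 - 3 = 16
Supernet: 158.174.0.0/16


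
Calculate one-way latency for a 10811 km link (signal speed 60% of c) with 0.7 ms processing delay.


Speed = 0.6 * 3e5 km/s = 180000 km/s
Propagation delay = 10811 / 180000 = 0.0601 s = 60.0611 ms
Processing delay = 0.7 ms
Total one-way latency = 60.7611 ms


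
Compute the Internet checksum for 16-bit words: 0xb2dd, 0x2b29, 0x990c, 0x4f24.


Sum all words (with carry folding):
+ 0xb2dd = 0xb2dd
+ 0x2b29 = 0xde06
+ 0x990c = 0x7713
+ 0x4f24 = 0xc637
One's complement: ~0xc637
Checksum = 0x39c8


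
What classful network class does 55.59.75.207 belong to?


First octet: 55
Binary: 00110111
0xxxxxxx -> Class A (1-126)
Class A, default mask 255.0.0.0 (/8)


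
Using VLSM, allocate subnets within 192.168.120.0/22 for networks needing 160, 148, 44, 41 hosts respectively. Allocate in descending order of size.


160 hosts -> /24 (254 usable): 192.168.120.0/24
148 hosts -> /24 (254 usable): 192.168.121.0/24
44 hosts -> /26 (62 usable): 192.168.122.0/26
41 hosts -> /26 (62 usable): 192.168.122.64/26
Allocation: 192.168.120.0/24 (160 hosts, 254 usable); 192.168.121.0/24 (148 hosts, 254 usable); 192.168.122.0/26 (44 hosts, 62 usable); 192.168.122.64/26 (41 hosts, 62 usable)


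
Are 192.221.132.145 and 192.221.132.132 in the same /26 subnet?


Mask: 255.255.255.192
192.221.132.145 AND mask = 192.221.132.128
192.221.132.132 AND mask = 192.221.132.128
Yes, same subnet (192.221.132.128)


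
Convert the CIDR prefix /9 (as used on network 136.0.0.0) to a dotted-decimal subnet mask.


/9 means 9 network bits, 23 host bits
Binary: 11111111100000000000000000000000
Mask: 255.128.0.0


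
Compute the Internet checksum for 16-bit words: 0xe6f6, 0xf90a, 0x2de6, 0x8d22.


Sum all words (with carry folding):
+ 0xe6f6 = 0xe6f6
+ 0xf90a = 0xe001
+ 0x2de6 = 0x0de8
+ 0x8d22 = 0x9b0a
One's complement: ~0x9b0a
Checksum = 0x64f5


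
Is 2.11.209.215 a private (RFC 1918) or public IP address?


RFC 1918 private ranges:
  10.0.0.0/8 (10.0.0.0 - 10.255.255.255)
  172.16.0.0/12 (172.16.0.0 - 172.31.255.255)
  192.168.0.0/16 (192.168.0.0 - 192.168.255.255)
Public (not in any RFC 1918 range)


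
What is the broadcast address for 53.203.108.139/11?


Network: 53.192.0.0/11
Host bits = 21
Set all host bits to 1:
Broadcast: 53.223.255.255


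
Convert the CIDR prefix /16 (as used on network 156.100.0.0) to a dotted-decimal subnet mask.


/16 means 16 network bits, 16 host bits
Binary: 11111111111111110000000000000000
Mask: 255.255.0.0


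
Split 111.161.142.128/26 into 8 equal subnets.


New prefix = 26 + 3 = 29
Each subnet has 8 addresses
  111.161.142.128/29
  111.161.142.136/29
  111.161.142.144/29
  111.161.142.152/29
  111.161.142.160/29
  111.161.142.168/29
  111.161.142.176/29
  111.161.142.184/29
Subnets: 111.161.142.128/29, 111.161.142.136/29, 111.161.142.144/29, 111.161.142.152/29, 111.161.142.160/29, 111.161.142.168/29, 111.161.142.176/29, 111.161.142.184/29


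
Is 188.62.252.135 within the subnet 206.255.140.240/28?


Subnet network: 206.255.140.240
Test IP AND mask: 188.62.252.128
No, 188.62.252.135 is not in 206.255.140.240/28


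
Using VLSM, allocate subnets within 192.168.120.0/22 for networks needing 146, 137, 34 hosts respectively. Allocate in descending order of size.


146 hosts -> /24 (254 usable): 192.168.120.0/24
137 hosts -> /24 (254 usable): 192.168.121.0/24
34 hosts -> /26 (62 usable): 192.168.122.0/26
Allocation: 192.168.120.0/24 (146 hosts, 254 usable); 192.168.121.0/24 (137 hosts, 254 usable); 192.168.122.0/26 (34 hosts, 62 usable)


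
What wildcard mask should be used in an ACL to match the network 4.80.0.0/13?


Subnet mask: 255.248.0.0
Wildcard = 255.255.255.255 - subnet mask
255 - 255 = 0
255 - 248 = 7
255 - 0 = 255
255 - 0 = 255
Wildcard: 0.7.255.255


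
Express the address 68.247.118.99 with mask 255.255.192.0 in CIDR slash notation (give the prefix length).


Binary: 11111111.11111111.11000000.00000000
Count leading 1s
Prefix: /18


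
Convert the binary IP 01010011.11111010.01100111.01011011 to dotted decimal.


01010011 = 83
11111010 = 250
01100111 = 103
01011011 = 91
IP: 83.250.103.91


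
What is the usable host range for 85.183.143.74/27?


Network: 85.183.143.64
Broadcast: 85.183.143.95
First usable = network + 1
Last usable = broadcast - 1
Range: 85.183.143.65 to 85.183.143.94


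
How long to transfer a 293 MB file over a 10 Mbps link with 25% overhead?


Effective throughput = 10 * (1 - 25/100) = 7.5 Mbps
File size in Mb = 293 * 8 = 2344 Mb
Time = 2344 / 7.5
Time = 312.5333 seconds


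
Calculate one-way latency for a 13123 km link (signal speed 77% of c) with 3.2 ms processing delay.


Speed = 0.77 * 3e5 km/s = 231000 km/s
Propagation delay = 13123 / 231000 = 0.0568 s = 56.8095 ms
Processing delay = 3.2 ms
Total one-way latency = 60.0095 ms


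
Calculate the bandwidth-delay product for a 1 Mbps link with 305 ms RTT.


BDP = bandwidth * RTT
= 1 Mbps * 305 ms
= 1 * 1e6 * 305 / 1000 bits
= 305000 bits
= 38125 bytes
= 37.2314 KB
BDP = 305000 bits (38125 bytes)


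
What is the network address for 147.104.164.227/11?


IP:   10010011.01101000.10100100.11100011
Mask: 11111111.11100000.00000000.00000000
AND operation:
Net:  10010011.01100000.00000000.00000000
Network: 147.96.0.0/11


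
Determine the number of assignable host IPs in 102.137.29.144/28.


Host bits = 32 - 28 = 4
Total addresses = 2^4 = 16
Usable = total - 2 (network and broadcast)
Usable hosts: 14


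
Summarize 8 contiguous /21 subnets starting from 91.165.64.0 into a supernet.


Original prefix: /21
Number of subnets: 8 = 2^3
New prefix = 21 - 3 = 18
Supernet: 91.165.64.0/18


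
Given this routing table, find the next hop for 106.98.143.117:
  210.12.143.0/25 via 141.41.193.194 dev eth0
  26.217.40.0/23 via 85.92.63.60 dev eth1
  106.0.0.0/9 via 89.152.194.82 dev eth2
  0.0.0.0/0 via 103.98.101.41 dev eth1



Longest prefix match for 106.98.143.117:
  /25 210.12.143.0: no
  /23 26.217.40.0: no
  /9 106.0.0.0: MATCH
  /0 0.0.0.0: MATCH
Selected: next-hop 89.152.194.82 via eth2 (matched /9)


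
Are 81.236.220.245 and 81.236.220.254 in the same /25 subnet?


Mask: 255.255.255.128
81.236.220.245 AND mask = 81.236.220.128
81.236.220.254 AND mask = 81.236.220.128
Yes, same subnet (81.236.220.128)


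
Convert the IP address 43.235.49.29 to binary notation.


43 = 00101011
235 = 11101011
49 = 00110001
29 = 00011101
Binary: 00101011.11101011.00110001.00011101


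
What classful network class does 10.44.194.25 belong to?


First octet: 10
Binary: 00001010
0xxxxxxx -> Class A (1-126)
Class A, default mask 255.0.0.0 (/8)


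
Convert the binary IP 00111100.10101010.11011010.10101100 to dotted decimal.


00111100 = 60
10101010 = 170
11011010 = 218
10101100 = 172
IP: 60.170.218.172


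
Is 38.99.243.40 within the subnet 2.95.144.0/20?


Subnet network: 2.95.144.0
Test IP AND mask: 38.99.240.0
No, 38.99.243.40 is not in 2.95.144.0/20


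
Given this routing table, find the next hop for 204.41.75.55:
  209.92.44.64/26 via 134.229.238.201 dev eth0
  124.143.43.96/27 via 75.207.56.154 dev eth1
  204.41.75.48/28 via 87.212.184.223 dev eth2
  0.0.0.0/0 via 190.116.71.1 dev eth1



Longest prefix match for 204.41.75.55:
  /26 209.92.44.64: no
  /27 124.143.43.96: no
  /28 204.41.75.48: MATCH
  /0 0.0.0.0: MATCH
Selected: next-hop 87.212.184.223 via eth2 (matched /28)


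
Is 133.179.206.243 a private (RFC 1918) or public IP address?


RFC 1918 private ranges:
  10.0.0.0/8 (10.0.0.0 - 10.255.255.255)
  172.16.0.0/12 (172.16.0.0 - 172.31.255.255)
  192.168.0.0/16 (192.168.0.0 - 192.168.255.255)
Public (not in any RFC 1918 range)


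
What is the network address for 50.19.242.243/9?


IP:   00110010.00010011.11110010.11110011
Mask: 11111111.10000000.00000000.00000000
AND operation:
Net:  00110010.00000000.00000000.00000000
Network: 50.0.0.0/9


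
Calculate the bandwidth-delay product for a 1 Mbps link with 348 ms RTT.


BDP = bandwidth * RTT
= 1 Mbps * 348 ms
= 1 * 1e6 * 348 / 1000 bits
= 348000 bits
= 43500 bytes
= 42.4805 KB
BDP = 348000 bits (43500 bytes)


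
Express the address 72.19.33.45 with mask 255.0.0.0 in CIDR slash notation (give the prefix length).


Binary: 11111111.00000000.00000000.00000000
Count leading 1s
Prefix: /8


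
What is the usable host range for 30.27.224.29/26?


Network: 30.27.224.0
Broadcast: 30.27.224.63
First usable = network + 1
Last usable = broadcast - 1
Range: 30.27.224.1 to 30.27.224.62


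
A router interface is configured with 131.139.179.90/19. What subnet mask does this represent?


/19 means 19 network bits, 13 host bits
Binary: 11111111111111111110000000000000
Mask: 255.255.224.0


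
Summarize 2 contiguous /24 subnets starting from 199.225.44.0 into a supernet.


Original prefix: /24
Number of subnets: 2 = 2^1
New prefix = 24 - 1 = 23
Supernet: 199.225.44.0/23


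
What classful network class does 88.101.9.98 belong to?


First octet: 88
Binary: 01011000
0xxxxxxx -> Class A (1-126)
Class A, default mask 255.0.0.0 (/8)


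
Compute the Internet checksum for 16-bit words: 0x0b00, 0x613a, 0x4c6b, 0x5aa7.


Sum all words (with carry folding):
+ 0x0b00 = 0x0b00
+ 0x613a = 0x6c3a
+ 0x4c6b = 0xb8a5
+ 0x5aa7 = 0x134d
One's complement: ~0x134d
Checksum = 0xecb2


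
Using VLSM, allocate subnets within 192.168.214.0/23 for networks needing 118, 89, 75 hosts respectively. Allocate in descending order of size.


118 hosts -> /25 (126 usable): 192.168.214.0/25
89 hosts -> /25 (126 usable): 192.168.214.128/25
75 hosts -> /25 (126 usable): 192.168.215.0/25
Allocation: 192.168.214.0/25 (118 hosts, 126 usable); 192.168.214.128/25 (89 hosts, 126 usable); 192.168.215.0/25 (75 hosts, 126 usable)


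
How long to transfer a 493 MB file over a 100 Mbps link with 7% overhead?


Effective throughput = 100 * (1 - 7/100) = 93 Mbps
File size in Mb = 493 * 8 = 3944 Mb
Time = 3944 / 93
Time = 42.4086 seconds


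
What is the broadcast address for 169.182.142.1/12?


Network: 169.176.0.0/12
Host bits = 20
Set all host bits to 1:
Broadcast: 169.191.255.255


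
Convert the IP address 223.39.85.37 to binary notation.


223 = 11011111
39 = 00100111
85 = 01010101
37 = 00100101
Binary: 11011111.00100111.01010101.00100101


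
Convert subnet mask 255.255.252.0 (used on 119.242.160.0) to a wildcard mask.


Subnet mask: 255.255.252.0
Wildcard = 255.255.255.255 - subnet mask
255 - 255 = 0
255 - 255 = 0
255 - 252 = 3
255 - 0 = 255
Wildcard: 0.0.3.255


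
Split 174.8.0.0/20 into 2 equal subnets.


New prefix = 20 + 1 = 21
Each subnet has 2048 addresses
  174.8.0.0/21
  174.8.8.0/21
Subnets: 174.8.0.0/21, 174.8.8.0/21


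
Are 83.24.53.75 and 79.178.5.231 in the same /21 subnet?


Mask: 255.255.248.0
83.24.53.75 AND mask = 83.24.48.0
79.178.5.231 AND mask = 79.178.0.0
No, different subnets (83.24.48.0 vs 79.178.0.0)


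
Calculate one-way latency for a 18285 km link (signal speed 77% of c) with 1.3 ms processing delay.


Speed = 0.77 * 3e5 km/s = 231000 km/s
Propagation delay = 18285 / 231000 = 0.0792 s = 79.1558 ms
Processing delay = 1.3 ms
Total one-way latency = 80.4558 ms


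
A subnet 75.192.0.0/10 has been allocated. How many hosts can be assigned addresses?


Host bits = 32 - 10 = 22
Total addresses = 2^22 = 4194304
Usable = total - 2 (network and broadcast)
Usable hosts: 4194302


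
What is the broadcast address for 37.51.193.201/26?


Network: 37.51.193.192/26
Host bits = 6
Set all host bits to 1:
Broadcast: 37.51.193.255


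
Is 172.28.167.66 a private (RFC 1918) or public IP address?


RFC 1918 private ranges:
  10.0.0.0/8 (10.0.0.0 - 10.255.255.255)
  172.16.0.0/12 (172.16.0.0 - 172.31.255.255)
  192.168.0.0/16 (192.168.0.0 - 192.168.255.255)
Private (in 172.16.0.0/12)


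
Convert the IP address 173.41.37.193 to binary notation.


173 = 10101101
41 = 00101001
37 = 00100101
193 = 11000001
Binary: 10101101.00101001.00100101.11000001


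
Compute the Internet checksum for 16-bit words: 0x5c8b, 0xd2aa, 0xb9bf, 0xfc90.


Sum all words (with carry folding):
+ 0x5c8b = 0x5c8b
+ 0xd2aa = 0x2f36
+ 0xb9bf = 0xe8f5
+ 0xfc90 = 0xe586
One's complement: ~0xe586
Checksum = 0x1a79


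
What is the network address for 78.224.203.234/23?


IP:   01001110.11100000.11001011.11101010
Mask: 11111111.11111111.11111110.00000000
AND operation:
Net:  01001110.11100000.11001010.00000000
Network: 78.224.202.0/23


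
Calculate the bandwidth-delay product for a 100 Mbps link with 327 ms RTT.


BDP = bandwidth * RTT
= 100 Mbps * 327 ms
= 100 * 1e6 * 327 / 1000 bits
= 32700000 bits
= 4087500 bytes
= 3991.6992 KB
BDP = 32700000 bits (4087500 bytes)


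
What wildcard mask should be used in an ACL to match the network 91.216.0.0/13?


Subnet mask: 255.248.0.0
Wildcard = 255.255.255.255 - subnet mask
255 - 255 = 0
255 - 248 = 7
255 - 0 = 255
255 - 0 = 255
Wildcard: 0.7.255.255


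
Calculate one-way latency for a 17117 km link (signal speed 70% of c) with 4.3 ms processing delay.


Speed = 0.7 * 3e5 km/s = 210000 km/s
Propagation delay = 17117 / 210000 = 0.0815 s = 81.5095 ms
Processing delay = 4.3 ms
Total one-way latency = 85.8095 ms


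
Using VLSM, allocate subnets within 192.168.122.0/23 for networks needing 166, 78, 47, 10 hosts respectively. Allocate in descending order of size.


166 hosts -> /24 (254 usable): 192.168.122.0/24
78 hosts -> /25 (126 usable): 192.168.123.0/25
47 hosts -> /26 (62 usable): 192.168.123.128/26
10 hosts -> /28 (14 usable): 192.168.123.192/28
Allocation: 192.168.122.0/24 (166 hosts, 254 usable); 192.168.123.0/25 (78 hosts, 126 usable); 192.168.123.128/26 (47 hosts, 62 usable); 192.168.123.192/28 (10 hosts, 14 usable)


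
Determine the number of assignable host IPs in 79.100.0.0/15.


Host bits = 32 - 15 = 17
Total addresses = 2^17 = 131072
Usable = total - 2 (network and broadcast)
Usable hosts: 131070


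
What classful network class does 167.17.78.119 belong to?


First octet: 167
Binary: 10100111
10xxxxxx -> Class B (128-191)
Class B, default mask 255.255.0.0 (/16)


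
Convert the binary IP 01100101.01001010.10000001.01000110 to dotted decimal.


01100101 = 101
01001010 = 74
10000001 = 129
01000110 = 70
IP: 101.74.129.70


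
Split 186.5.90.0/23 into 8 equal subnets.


New prefix = 23 + 3 = 26
Each subnet has 64 addresses
  186.5.90.0/26
  186.5.90.64/26
  186.5.90.128/26
  186.5.90.192/26
  186.5.91.0/26
  186.5.91.64/26
  186.5.91.128/26
  186.5.91.192/26
Subnets: 186.5.90.0/26, 186.5.90.64/26, 186.5.90.128/26, 186.5.90.192/26, 186.5.91.0/26, 186.5.91.64/26, 186.5.91.128/26, 186.5.91.192/26


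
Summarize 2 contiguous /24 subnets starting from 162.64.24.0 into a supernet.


Original prefix: /24
Number of subnets: 2 = 2^1
New prefix = 24 - 1 = 23
Supernet: 162.64.24.0/23


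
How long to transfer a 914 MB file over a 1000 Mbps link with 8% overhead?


Effective throughput = 1000 * (1 - 8/100) = 920 Mbps
File size in Mb = 914 * 8 = 7312 Mb
Time = 7312 / 920
Time = 7.9478 seconds


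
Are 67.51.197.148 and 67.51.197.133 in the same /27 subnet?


Mask: 255.255.255.224
67.51.197.148 AND mask = 67.51.197.128
67.51.197.133 AND mask = 67.51.197.128
Yes, same subnet (67.51.197.128)


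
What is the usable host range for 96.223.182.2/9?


Network: 96.128.0.0
Broadcast: 96.255.255.255
First usable = network + 1
Last usable = broadcast - 1
Range: 96.128.0.1 to 96.255.255.254


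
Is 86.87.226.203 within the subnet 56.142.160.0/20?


Subnet network: 56.142.160.0
Test IP AND mask: 86.87.224.0
No, 86.87.226.203 is not in 56.142.160.0/20


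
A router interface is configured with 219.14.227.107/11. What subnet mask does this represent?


/11 means 11 network bits, 21 host bits
Binary: 11111111111000000000000000000000
Mask: 255.224.0.0


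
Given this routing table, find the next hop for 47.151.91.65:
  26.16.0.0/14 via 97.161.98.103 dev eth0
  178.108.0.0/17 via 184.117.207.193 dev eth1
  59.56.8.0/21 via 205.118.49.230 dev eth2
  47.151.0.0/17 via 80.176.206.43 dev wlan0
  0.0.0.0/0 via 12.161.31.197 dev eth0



Longest prefix match for 47.151.91.65:
  /14 26.16.0.0: no
  /17 178.108.0.0: no
  /21 59.56.8.0: no
  /17 47.151.0.0: MATCH
  /0 0.0.0.0: MATCH
Selected: next-hop 80.176.206.43 via wlan0 (matched /17)


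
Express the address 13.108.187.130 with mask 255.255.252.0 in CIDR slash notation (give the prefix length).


Binary: 11111111.11111111.11111100.00000000
Count leading 1s
Prefix: /22


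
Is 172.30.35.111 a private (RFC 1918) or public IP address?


RFC 1918 private ranges:
  10.0.0.0/8 (10.0.0.0 - 10.255.255.255)
  172.16.0.0/12 (172.16.0.0 - 172.31.255.255)
  192.168.0.0/16 (192.168.0.0 - 192.168.255.255)
Private (in 172.16.0.0/12)


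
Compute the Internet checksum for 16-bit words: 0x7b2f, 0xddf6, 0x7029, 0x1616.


Sum all words (with carry folding):
+ 0x7b2f = 0x7b2f
+ 0xddf6 = 0x5926
+ 0x7029 = 0xc94f
+ 0x1616 = 0xdf65
One's complement: ~0xdf65
Checksum = 0x209a


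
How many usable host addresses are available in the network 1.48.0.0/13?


Host bits = 32 - 13 = 19
Total addresses = 2^19 = 524288
Usable = total - 2 (network and broadcast)
Usable hosts: 524286


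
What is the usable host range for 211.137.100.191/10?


Network: 211.128.0.0
Broadcast: 211.191.255.255
First usable = network + 1
Last usable = broadcast - 1
Range: 211.128.0.1 to 211.191.255.254


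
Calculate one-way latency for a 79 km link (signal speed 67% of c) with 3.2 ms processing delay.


Speed = 0.67 * 3e5 km/s = 201000 km/s
Propagation delay = 79 / 201000 = 0.0004 s = 0.393 ms
Processing delay = 3.2 ms
Total one-way latency = 3.593 ms


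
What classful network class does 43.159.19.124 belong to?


First octet: 43
Binary: 00101011
0xxxxxxx -> Class A (1-126)
Class A, default mask 255.0.0.0 (/8)


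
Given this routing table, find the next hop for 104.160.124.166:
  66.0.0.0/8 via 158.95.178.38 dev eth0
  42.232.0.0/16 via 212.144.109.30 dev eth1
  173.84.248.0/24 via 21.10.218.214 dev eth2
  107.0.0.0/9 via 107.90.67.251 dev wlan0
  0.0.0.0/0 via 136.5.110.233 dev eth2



Longest prefix match for 104.160.124.166:
  /8 66.0.0.0: no
  /16 42.232.0.0: no
  /24 173.84.248.0: no
  /9 107.0.0.0: no
  /0 0.0.0.0: MATCH
Selected: next-hop 136.5.110.233 via eth2 (matched /0)


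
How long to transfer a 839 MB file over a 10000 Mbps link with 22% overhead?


Effective throughput = 10000 * (1 - 22/100) = 7800 Mbps
File size in Mb = 839 * 8 = 6712 Mb
Time = 6712 / 7800
Time = 0.8605 seconds


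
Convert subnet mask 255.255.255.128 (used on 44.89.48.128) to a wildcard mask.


Subnet mask: 255.255.255.128
Wildcard = 255.255.255.255 - subnet mask
255 - 255 = 0
255 - 255 = 0
255 - 255 = 0
255 - 128 = 127
Wildcard: 0.0.0.127


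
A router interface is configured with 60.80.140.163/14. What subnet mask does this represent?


/14 means 14 network bits, 18 host bits
Binary: 11111111111111000000000000000000
Mask: 255.252.0.0


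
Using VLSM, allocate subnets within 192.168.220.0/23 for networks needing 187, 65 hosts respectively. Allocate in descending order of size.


187 hosts -> /24 (254 usable): 192.168.220.0/24
65 hosts -> /25 (126 usable): 192.168.221.0/25
Allocation: 192.168.220.0/24 (187 hosts, 254 usable); 192.168.221.0/25 (65 hosts, 126 usable)


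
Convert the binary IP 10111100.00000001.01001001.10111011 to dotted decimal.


10111100 = 188
00000001 = 1
01001001 = 73
10111011 = 187
IP: 188.1.73.187


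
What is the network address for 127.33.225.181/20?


IP:   01111111.00100001.11100001.10110101
Mask: 11111111.11111111.11110000.00000000
AND operation:
Net:  01111111.00100001.11100000.00000000
Network: 127.33.224.0/20


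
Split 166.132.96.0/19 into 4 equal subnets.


New prefix = 19 + 2 = 21
Each subnet has 2048 addresses
  166.132.96.0/21
  166.132.104.0/21
  166.132.112.0/21
  166.132.120.0/21
Subnets: 166.132.96.0/21, 166.132.104.0/21, 166.132.112.0/21, 166.132.120.0/21


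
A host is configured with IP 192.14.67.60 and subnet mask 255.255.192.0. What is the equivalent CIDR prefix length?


Binary: 11111111.11111111.11000000.00000000
Count leading 1s
Prefix: /18


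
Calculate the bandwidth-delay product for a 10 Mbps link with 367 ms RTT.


BDP = bandwidth * RTT
= 10 Mbps * 367 ms
= 10 * 1e6 * 367 / 1000 bits
= 3670000 bits
= 458750 bytes
= 447.998 KB
BDP = 3670000 bits (458750 bytes)


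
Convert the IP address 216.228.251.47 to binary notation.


216 = 11011000
228 = 11100100
251 = 11111011
47 = 00101111
Binary: 11011000.11100100.11111011.00101111


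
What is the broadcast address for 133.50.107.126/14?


Network: 133.48.0.0/14
Host bits = 18
Set all host bits to 1:
Broadcast: 133.51.255.255


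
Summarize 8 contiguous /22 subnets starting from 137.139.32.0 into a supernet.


Original prefix: /22
Number of subnets: 8 = 2^3
New prefix = 22 - 3 = 19
Supernet: 137.139.32.0/19


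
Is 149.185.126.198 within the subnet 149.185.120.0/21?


Subnet network: 149.185.120.0
Test IP AND mask: 149.185.120.0
Yes, 149.185.126.198 is in 149.185.120.0/21


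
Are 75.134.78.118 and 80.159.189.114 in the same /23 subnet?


Mask: 255.255.254.0
75.134.78.118 AND mask = 75.134.78.0
80.159.189.114 AND mask = 80.159.188.0
No, different subnets (75.134.78.0 vs 80.159.188.0)


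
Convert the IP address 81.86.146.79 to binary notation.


81 = 01010001
86 = 01010110
146 = 10010010
79 = 01001111
Binary: 01010001.01010110.10010010.01001111


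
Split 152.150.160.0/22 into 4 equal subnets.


New prefix = 22 + 2 = 24
Each subnet has 256 addresses
  152.150.160.0/24
  152.150.161.0/24
  152.150.162.0/24
  152.150.163.0/24
Subnets: 152.150.160.0/24, 152.150.161.0/24, 152.150.162.0/24, 152.150.163.0/24


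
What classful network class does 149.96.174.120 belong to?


First octet: 149
Binary: 10010101
10xxxxxx -> Class B (128-191)
Class B, default mask 255.255.0.0 (/16)


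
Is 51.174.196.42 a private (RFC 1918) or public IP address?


RFC 1918 private ranges:
  10.0.0.0/8 (10.0.0.0 - 10.255.255.255)
  172.16.0.0/12 (172.16.0.0 - 172.31.255.255)
  192.168.0.0/16 (192.168.0.0 - 192.168.255.255)
Public (not in any RFC 1918 range)


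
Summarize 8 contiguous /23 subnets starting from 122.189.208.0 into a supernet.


Original prefix: /23
Number of subnets: 8 = 2^3
New prefix = 23 - 3 = 20
Supernet: 122.189.208.0/20


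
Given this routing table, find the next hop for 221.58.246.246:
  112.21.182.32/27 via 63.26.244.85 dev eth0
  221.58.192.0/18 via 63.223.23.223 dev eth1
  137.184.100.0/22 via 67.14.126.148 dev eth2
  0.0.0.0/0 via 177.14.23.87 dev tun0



Longest prefix match for 221.58.246.246:
  /27 112.21.182.32: no
  /18 221.58.192.0: MATCH
  /22 137.184.100.0: no
  /0 0.0.0.0: MATCH
Selected: next-hop 63.223.23.223 via eth1 (matched /18)


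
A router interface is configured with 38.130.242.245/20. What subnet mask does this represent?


/20 means 20 network bits, 12 host bits
Binary: 11111111111111111111000000000000
Mask: 255.255.240.0


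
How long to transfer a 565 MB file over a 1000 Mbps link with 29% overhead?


Effective throughput = 1000 * (1 - 29/100) = 710 Mbps
File size in Mb = 565 * 8 = 4520 Mb
Time = 4520 / 710
Time = 6.3662 seconds


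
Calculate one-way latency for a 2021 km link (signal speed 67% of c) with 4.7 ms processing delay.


Speed = 0.67 * 3e5 km/s = 201000 km/s
Propagation delay = 2021 / 201000 = 0.0101 s = 10.0547 ms
Processing delay = 4.7 ms
Total one-way latency = 14.7547 ms


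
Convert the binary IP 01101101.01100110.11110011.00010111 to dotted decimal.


01101101 = 109
01100110 = 102
11110011 = 243
00010111 = 23
IP: 109.102.243.23


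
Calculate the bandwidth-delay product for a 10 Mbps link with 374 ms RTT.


BDP = bandwidth * RTT
= 10 Mbps * 374 ms
= 10 * 1e6 * 374 / 1000 bits
= 3740000 bits
= 467500 bytes
= 456.543 KB
BDP = 3740000 bits (467500 bytes)


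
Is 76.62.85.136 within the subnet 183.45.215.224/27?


Subnet network: 183.45.215.224
Test IP AND mask: 76.62.85.128
No, 76.62.85.136 is not in 183.45.215.224/27


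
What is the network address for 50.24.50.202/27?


IP:   00110010.00011000.00110010.11001010
Mask: 11111111.11111111.11111111.11100000
AND operation:
Net:  00110010.00011000.00110010.11000000
Network: 50.24.50.192/27
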